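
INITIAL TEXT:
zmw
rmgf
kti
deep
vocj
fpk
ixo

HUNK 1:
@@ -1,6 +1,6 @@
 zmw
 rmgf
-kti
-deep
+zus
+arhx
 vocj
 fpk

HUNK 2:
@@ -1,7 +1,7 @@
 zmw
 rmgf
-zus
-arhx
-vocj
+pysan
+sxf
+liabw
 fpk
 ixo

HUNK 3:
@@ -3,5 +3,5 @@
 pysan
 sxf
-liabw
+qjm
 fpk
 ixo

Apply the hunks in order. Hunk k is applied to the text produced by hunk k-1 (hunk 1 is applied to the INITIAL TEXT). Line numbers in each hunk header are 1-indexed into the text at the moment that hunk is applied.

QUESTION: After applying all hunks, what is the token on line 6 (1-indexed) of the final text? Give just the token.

Answer: fpk

Derivation:
Hunk 1: at line 1 remove [kti,deep] add [zus,arhx] -> 7 lines: zmw rmgf zus arhx vocj fpk ixo
Hunk 2: at line 1 remove [zus,arhx,vocj] add [pysan,sxf,liabw] -> 7 lines: zmw rmgf pysan sxf liabw fpk ixo
Hunk 3: at line 3 remove [liabw] add [qjm] -> 7 lines: zmw rmgf pysan sxf qjm fpk ixo
Final line 6: fpk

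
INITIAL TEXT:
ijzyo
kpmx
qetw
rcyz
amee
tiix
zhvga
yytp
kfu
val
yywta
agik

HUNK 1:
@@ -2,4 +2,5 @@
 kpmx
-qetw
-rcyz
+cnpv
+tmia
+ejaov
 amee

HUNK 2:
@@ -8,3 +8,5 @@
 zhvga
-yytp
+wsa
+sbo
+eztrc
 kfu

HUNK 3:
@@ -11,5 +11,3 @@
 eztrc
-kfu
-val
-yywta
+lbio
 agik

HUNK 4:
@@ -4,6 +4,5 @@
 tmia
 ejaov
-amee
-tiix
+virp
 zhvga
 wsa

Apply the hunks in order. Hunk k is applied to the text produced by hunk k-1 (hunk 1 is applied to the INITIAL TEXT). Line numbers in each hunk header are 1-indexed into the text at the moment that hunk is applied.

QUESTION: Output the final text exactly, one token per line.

Hunk 1: at line 2 remove [qetw,rcyz] add [cnpv,tmia,ejaov] -> 13 lines: ijzyo kpmx cnpv tmia ejaov amee tiix zhvga yytp kfu val yywta agik
Hunk 2: at line 8 remove [yytp] add [wsa,sbo,eztrc] -> 15 lines: ijzyo kpmx cnpv tmia ejaov amee tiix zhvga wsa sbo eztrc kfu val yywta agik
Hunk 3: at line 11 remove [kfu,val,yywta] add [lbio] -> 13 lines: ijzyo kpmx cnpv tmia ejaov amee tiix zhvga wsa sbo eztrc lbio agik
Hunk 4: at line 4 remove [amee,tiix] add [virp] -> 12 lines: ijzyo kpmx cnpv tmia ejaov virp zhvga wsa sbo eztrc lbio agik

Answer: ijzyo
kpmx
cnpv
tmia
ejaov
virp
zhvga
wsa
sbo
eztrc
lbio
agik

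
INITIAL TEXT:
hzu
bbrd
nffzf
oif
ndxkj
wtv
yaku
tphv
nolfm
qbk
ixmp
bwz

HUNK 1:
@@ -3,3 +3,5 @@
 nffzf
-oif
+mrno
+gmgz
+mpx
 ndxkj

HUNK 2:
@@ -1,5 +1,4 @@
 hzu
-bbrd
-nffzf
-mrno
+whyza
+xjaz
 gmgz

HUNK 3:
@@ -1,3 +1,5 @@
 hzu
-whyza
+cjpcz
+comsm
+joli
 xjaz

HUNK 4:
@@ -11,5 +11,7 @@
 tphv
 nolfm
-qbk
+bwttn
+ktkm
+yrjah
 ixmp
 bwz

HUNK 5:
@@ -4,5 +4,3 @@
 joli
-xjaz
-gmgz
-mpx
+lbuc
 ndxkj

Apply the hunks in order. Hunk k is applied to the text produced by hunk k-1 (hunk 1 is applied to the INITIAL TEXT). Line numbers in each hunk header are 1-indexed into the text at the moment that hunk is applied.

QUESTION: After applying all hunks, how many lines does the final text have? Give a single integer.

Hunk 1: at line 3 remove [oif] add [mrno,gmgz,mpx] -> 14 lines: hzu bbrd nffzf mrno gmgz mpx ndxkj wtv yaku tphv nolfm qbk ixmp bwz
Hunk 2: at line 1 remove [bbrd,nffzf,mrno] add [whyza,xjaz] -> 13 lines: hzu whyza xjaz gmgz mpx ndxkj wtv yaku tphv nolfm qbk ixmp bwz
Hunk 3: at line 1 remove [whyza] add [cjpcz,comsm,joli] -> 15 lines: hzu cjpcz comsm joli xjaz gmgz mpx ndxkj wtv yaku tphv nolfm qbk ixmp bwz
Hunk 4: at line 11 remove [qbk] add [bwttn,ktkm,yrjah] -> 17 lines: hzu cjpcz comsm joli xjaz gmgz mpx ndxkj wtv yaku tphv nolfm bwttn ktkm yrjah ixmp bwz
Hunk 5: at line 4 remove [xjaz,gmgz,mpx] add [lbuc] -> 15 lines: hzu cjpcz comsm joli lbuc ndxkj wtv yaku tphv nolfm bwttn ktkm yrjah ixmp bwz
Final line count: 15

Answer: 15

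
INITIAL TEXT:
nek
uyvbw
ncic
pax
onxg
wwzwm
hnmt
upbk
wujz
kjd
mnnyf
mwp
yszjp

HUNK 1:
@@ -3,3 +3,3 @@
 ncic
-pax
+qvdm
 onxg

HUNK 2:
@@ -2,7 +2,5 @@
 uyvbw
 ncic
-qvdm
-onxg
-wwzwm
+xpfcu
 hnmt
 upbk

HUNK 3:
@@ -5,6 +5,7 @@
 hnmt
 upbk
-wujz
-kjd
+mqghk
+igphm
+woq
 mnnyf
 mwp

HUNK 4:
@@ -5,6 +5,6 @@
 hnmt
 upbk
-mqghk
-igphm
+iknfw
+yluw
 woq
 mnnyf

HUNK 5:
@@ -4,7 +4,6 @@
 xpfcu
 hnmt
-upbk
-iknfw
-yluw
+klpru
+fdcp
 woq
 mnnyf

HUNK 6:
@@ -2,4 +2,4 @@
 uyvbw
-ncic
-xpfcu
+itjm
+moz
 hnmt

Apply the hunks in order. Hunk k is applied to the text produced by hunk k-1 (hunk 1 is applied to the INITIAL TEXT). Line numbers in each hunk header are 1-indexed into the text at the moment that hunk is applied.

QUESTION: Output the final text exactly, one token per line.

Answer: nek
uyvbw
itjm
moz
hnmt
klpru
fdcp
woq
mnnyf
mwp
yszjp

Derivation:
Hunk 1: at line 3 remove [pax] add [qvdm] -> 13 lines: nek uyvbw ncic qvdm onxg wwzwm hnmt upbk wujz kjd mnnyf mwp yszjp
Hunk 2: at line 2 remove [qvdm,onxg,wwzwm] add [xpfcu] -> 11 lines: nek uyvbw ncic xpfcu hnmt upbk wujz kjd mnnyf mwp yszjp
Hunk 3: at line 5 remove [wujz,kjd] add [mqghk,igphm,woq] -> 12 lines: nek uyvbw ncic xpfcu hnmt upbk mqghk igphm woq mnnyf mwp yszjp
Hunk 4: at line 5 remove [mqghk,igphm] add [iknfw,yluw] -> 12 lines: nek uyvbw ncic xpfcu hnmt upbk iknfw yluw woq mnnyf mwp yszjp
Hunk 5: at line 4 remove [upbk,iknfw,yluw] add [klpru,fdcp] -> 11 lines: nek uyvbw ncic xpfcu hnmt klpru fdcp woq mnnyf mwp yszjp
Hunk 6: at line 2 remove [ncic,xpfcu] add [itjm,moz] -> 11 lines: nek uyvbw itjm moz hnmt klpru fdcp woq mnnyf mwp yszjp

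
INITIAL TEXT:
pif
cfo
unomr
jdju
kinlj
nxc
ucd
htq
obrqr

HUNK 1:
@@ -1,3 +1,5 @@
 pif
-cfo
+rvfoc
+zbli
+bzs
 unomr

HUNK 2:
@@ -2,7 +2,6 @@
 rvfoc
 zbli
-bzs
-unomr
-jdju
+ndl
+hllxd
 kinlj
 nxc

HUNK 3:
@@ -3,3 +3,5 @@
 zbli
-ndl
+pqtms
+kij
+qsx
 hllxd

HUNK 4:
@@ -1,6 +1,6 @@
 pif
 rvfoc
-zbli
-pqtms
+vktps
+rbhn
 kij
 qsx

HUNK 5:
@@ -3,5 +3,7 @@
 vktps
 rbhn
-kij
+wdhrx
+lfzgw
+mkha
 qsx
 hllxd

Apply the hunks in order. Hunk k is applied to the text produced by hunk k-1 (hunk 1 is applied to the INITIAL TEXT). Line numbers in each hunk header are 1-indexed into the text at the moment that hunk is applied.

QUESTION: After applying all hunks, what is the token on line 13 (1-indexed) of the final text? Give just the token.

Hunk 1: at line 1 remove [cfo] add [rvfoc,zbli,bzs] -> 11 lines: pif rvfoc zbli bzs unomr jdju kinlj nxc ucd htq obrqr
Hunk 2: at line 2 remove [bzs,unomr,jdju] add [ndl,hllxd] -> 10 lines: pif rvfoc zbli ndl hllxd kinlj nxc ucd htq obrqr
Hunk 3: at line 3 remove [ndl] add [pqtms,kij,qsx] -> 12 lines: pif rvfoc zbli pqtms kij qsx hllxd kinlj nxc ucd htq obrqr
Hunk 4: at line 1 remove [zbli,pqtms] add [vktps,rbhn] -> 12 lines: pif rvfoc vktps rbhn kij qsx hllxd kinlj nxc ucd htq obrqr
Hunk 5: at line 3 remove [kij] add [wdhrx,lfzgw,mkha] -> 14 lines: pif rvfoc vktps rbhn wdhrx lfzgw mkha qsx hllxd kinlj nxc ucd htq obrqr
Final line 13: htq

Answer: htq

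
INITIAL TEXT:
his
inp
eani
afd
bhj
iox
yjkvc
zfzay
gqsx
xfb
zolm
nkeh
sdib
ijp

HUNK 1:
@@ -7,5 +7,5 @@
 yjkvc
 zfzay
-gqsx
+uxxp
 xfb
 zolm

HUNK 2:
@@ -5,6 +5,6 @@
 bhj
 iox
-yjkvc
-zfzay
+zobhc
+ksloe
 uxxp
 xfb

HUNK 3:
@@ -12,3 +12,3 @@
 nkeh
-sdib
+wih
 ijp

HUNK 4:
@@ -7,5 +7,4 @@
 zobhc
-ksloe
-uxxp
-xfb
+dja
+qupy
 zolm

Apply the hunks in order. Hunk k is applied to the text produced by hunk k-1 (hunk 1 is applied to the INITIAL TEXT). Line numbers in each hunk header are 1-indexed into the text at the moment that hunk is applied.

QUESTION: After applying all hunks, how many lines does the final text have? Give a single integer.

Hunk 1: at line 7 remove [gqsx] add [uxxp] -> 14 lines: his inp eani afd bhj iox yjkvc zfzay uxxp xfb zolm nkeh sdib ijp
Hunk 2: at line 5 remove [yjkvc,zfzay] add [zobhc,ksloe] -> 14 lines: his inp eani afd bhj iox zobhc ksloe uxxp xfb zolm nkeh sdib ijp
Hunk 3: at line 12 remove [sdib] add [wih] -> 14 lines: his inp eani afd bhj iox zobhc ksloe uxxp xfb zolm nkeh wih ijp
Hunk 4: at line 7 remove [ksloe,uxxp,xfb] add [dja,qupy] -> 13 lines: his inp eani afd bhj iox zobhc dja qupy zolm nkeh wih ijp
Final line count: 13

Answer: 13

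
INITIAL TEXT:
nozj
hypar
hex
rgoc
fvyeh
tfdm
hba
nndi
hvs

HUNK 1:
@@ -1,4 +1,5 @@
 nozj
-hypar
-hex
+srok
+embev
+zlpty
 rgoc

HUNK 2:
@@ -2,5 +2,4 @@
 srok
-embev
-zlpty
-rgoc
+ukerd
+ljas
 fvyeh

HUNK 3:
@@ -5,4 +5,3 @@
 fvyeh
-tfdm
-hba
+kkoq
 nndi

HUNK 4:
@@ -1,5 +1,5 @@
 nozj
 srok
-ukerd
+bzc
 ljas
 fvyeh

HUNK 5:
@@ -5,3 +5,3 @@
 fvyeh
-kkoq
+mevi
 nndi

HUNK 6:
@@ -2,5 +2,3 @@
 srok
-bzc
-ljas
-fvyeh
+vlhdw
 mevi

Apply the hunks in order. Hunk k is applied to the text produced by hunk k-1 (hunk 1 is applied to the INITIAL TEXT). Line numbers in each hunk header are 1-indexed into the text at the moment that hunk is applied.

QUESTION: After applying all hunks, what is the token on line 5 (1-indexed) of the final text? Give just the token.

Hunk 1: at line 1 remove [hypar,hex] add [srok,embev,zlpty] -> 10 lines: nozj srok embev zlpty rgoc fvyeh tfdm hba nndi hvs
Hunk 2: at line 2 remove [embev,zlpty,rgoc] add [ukerd,ljas] -> 9 lines: nozj srok ukerd ljas fvyeh tfdm hba nndi hvs
Hunk 3: at line 5 remove [tfdm,hba] add [kkoq] -> 8 lines: nozj srok ukerd ljas fvyeh kkoq nndi hvs
Hunk 4: at line 1 remove [ukerd] add [bzc] -> 8 lines: nozj srok bzc ljas fvyeh kkoq nndi hvs
Hunk 5: at line 5 remove [kkoq] add [mevi] -> 8 lines: nozj srok bzc ljas fvyeh mevi nndi hvs
Hunk 6: at line 2 remove [bzc,ljas,fvyeh] add [vlhdw] -> 6 lines: nozj srok vlhdw mevi nndi hvs
Final line 5: nndi

Answer: nndi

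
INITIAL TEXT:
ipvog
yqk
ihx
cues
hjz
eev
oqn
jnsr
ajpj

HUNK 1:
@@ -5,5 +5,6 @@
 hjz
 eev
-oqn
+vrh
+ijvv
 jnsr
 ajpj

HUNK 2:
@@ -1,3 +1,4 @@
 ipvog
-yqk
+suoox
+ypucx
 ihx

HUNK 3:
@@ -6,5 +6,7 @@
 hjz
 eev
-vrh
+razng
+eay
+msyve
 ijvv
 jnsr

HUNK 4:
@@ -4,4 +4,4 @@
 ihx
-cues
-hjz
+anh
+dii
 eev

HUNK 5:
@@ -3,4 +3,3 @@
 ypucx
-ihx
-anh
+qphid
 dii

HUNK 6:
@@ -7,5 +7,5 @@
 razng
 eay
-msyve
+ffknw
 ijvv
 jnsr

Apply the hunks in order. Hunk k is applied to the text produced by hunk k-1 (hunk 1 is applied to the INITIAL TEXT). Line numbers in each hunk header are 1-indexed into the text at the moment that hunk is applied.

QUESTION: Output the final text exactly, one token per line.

Hunk 1: at line 5 remove [oqn] add [vrh,ijvv] -> 10 lines: ipvog yqk ihx cues hjz eev vrh ijvv jnsr ajpj
Hunk 2: at line 1 remove [yqk] add [suoox,ypucx] -> 11 lines: ipvog suoox ypucx ihx cues hjz eev vrh ijvv jnsr ajpj
Hunk 3: at line 6 remove [vrh] add [razng,eay,msyve] -> 13 lines: ipvog suoox ypucx ihx cues hjz eev razng eay msyve ijvv jnsr ajpj
Hunk 4: at line 4 remove [cues,hjz] add [anh,dii] -> 13 lines: ipvog suoox ypucx ihx anh dii eev razng eay msyve ijvv jnsr ajpj
Hunk 5: at line 3 remove [ihx,anh] add [qphid] -> 12 lines: ipvog suoox ypucx qphid dii eev razng eay msyve ijvv jnsr ajpj
Hunk 6: at line 7 remove [msyve] add [ffknw] -> 12 lines: ipvog suoox ypucx qphid dii eev razng eay ffknw ijvv jnsr ajpj

Answer: ipvog
suoox
ypucx
qphid
dii
eev
razng
eay
ffknw
ijvv
jnsr
ajpj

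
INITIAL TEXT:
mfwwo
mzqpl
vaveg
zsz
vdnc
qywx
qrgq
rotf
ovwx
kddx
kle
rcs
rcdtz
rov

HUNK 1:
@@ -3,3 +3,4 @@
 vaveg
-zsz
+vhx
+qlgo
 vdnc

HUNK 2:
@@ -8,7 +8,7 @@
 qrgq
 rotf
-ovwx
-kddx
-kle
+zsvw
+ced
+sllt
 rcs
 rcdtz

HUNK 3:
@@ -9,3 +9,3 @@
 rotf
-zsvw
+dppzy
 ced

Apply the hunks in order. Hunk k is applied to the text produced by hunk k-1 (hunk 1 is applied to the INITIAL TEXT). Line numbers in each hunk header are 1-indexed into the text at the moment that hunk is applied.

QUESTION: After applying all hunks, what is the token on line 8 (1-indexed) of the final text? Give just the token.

Hunk 1: at line 3 remove [zsz] add [vhx,qlgo] -> 15 lines: mfwwo mzqpl vaveg vhx qlgo vdnc qywx qrgq rotf ovwx kddx kle rcs rcdtz rov
Hunk 2: at line 8 remove [ovwx,kddx,kle] add [zsvw,ced,sllt] -> 15 lines: mfwwo mzqpl vaveg vhx qlgo vdnc qywx qrgq rotf zsvw ced sllt rcs rcdtz rov
Hunk 3: at line 9 remove [zsvw] add [dppzy] -> 15 lines: mfwwo mzqpl vaveg vhx qlgo vdnc qywx qrgq rotf dppzy ced sllt rcs rcdtz rov
Final line 8: qrgq

Answer: qrgq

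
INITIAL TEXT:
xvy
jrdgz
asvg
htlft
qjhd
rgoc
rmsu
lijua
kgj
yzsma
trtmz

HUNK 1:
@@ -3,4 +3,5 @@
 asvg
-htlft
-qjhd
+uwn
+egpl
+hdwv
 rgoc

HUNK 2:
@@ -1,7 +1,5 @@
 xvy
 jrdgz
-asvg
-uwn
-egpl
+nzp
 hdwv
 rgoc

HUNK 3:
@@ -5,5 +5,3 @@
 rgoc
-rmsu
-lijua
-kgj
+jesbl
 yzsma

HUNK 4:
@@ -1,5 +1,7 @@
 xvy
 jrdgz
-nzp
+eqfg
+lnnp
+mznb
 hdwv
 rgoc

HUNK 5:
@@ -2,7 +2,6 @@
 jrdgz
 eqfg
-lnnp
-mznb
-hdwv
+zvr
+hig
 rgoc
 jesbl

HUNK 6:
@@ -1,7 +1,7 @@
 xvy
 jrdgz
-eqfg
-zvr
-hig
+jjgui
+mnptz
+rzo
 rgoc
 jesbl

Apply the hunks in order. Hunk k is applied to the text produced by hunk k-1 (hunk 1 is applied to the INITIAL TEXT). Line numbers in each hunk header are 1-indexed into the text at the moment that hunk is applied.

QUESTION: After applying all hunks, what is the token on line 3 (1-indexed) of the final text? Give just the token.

Answer: jjgui

Derivation:
Hunk 1: at line 3 remove [htlft,qjhd] add [uwn,egpl,hdwv] -> 12 lines: xvy jrdgz asvg uwn egpl hdwv rgoc rmsu lijua kgj yzsma trtmz
Hunk 2: at line 1 remove [asvg,uwn,egpl] add [nzp] -> 10 lines: xvy jrdgz nzp hdwv rgoc rmsu lijua kgj yzsma trtmz
Hunk 3: at line 5 remove [rmsu,lijua,kgj] add [jesbl] -> 8 lines: xvy jrdgz nzp hdwv rgoc jesbl yzsma trtmz
Hunk 4: at line 1 remove [nzp] add [eqfg,lnnp,mznb] -> 10 lines: xvy jrdgz eqfg lnnp mznb hdwv rgoc jesbl yzsma trtmz
Hunk 5: at line 2 remove [lnnp,mznb,hdwv] add [zvr,hig] -> 9 lines: xvy jrdgz eqfg zvr hig rgoc jesbl yzsma trtmz
Hunk 6: at line 1 remove [eqfg,zvr,hig] add [jjgui,mnptz,rzo] -> 9 lines: xvy jrdgz jjgui mnptz rzo rgoc jesbl yzsma trtmz
Final line 3: jjgui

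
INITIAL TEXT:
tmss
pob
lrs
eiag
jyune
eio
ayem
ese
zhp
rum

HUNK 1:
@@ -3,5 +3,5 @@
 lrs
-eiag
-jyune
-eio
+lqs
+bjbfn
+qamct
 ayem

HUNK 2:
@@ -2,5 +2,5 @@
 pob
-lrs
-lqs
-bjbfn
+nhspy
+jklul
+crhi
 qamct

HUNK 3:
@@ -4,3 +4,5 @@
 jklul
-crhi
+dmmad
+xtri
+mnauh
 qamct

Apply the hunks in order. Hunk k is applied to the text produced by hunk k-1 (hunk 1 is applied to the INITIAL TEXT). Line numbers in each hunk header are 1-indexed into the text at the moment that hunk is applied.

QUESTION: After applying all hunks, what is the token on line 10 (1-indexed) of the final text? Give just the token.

Hunk 1: at line 3 remove [eiag,jyune,eio] add [lqs,bjbfn,qamct] -> 10 lines: tmss pob lrs lqs bjbfn qamct ayem ese zhp rum
Hunk 2: at line 2 remove [lrs,lqs,bjbfn] add [nhspy,jklul,crhi] -> 10 lines: tmss pob nhspy jklul crhi qamct ayem ese zhp rum
Hunk 3: at line 4 remove [crhi] add [dmmad,xtri,mnauh] -> 12 lines: tmss pob nhspy jklul dmmad xtri mnauh qamct ayem ese zhp rum
Final line 10: ese

Answer: ese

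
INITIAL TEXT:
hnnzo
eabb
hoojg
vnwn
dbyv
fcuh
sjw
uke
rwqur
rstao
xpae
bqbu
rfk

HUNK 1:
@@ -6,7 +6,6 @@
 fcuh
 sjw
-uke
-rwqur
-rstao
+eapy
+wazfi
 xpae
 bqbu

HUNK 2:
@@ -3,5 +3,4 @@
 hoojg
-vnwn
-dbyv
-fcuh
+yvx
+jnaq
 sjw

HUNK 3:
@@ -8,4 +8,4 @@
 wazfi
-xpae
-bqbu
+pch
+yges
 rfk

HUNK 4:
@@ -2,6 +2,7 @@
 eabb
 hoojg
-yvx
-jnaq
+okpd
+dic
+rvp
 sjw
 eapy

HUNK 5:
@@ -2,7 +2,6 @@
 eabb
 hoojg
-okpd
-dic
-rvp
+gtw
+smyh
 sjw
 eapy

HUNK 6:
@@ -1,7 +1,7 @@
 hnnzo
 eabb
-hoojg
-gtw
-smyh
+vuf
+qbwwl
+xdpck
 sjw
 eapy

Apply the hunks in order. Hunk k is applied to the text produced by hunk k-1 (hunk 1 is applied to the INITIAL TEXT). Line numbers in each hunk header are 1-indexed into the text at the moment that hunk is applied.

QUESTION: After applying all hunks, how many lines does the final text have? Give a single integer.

Hunk 1: at line 6 remove [uke,rwqur,rstao] add [eapy,wazfi] -> 12 lines: hnnzo eabb hoojg vnwn dbyv fcuh sjw eapy wazfi xpae bqbu rfk
Hunk 2: at line 3 remove [vnwn,dbyv,fcuh] add [yvx,jnaq] -> 11 lines: hnnzo eabb hoojg yvx jnaq sjw eapy wazfi xpae bqbu rfk
Hunk 3: at line 8 remove [xpae,bqbu] add [pch,yges] -> 11 lines: hnnzo eabb hoojg yvx jnaq sjw eapy wazfi pch yges rfk
Hunk 4: at line 2 remove [yvx,jnaq] add [okpd,dic,rvp] -> 12 lines: hnnzo eabb hoojg okpd dic rvp sjw eapy wazfi pch yges rfk
Hunk 5: at line 2 remove [okpd,dic,rvp] add [gtw,smyh] -> 11 lines: hnnzo eabb hoojg gtw smyh sjw eapy wazfi pch yges rfk
Hunk 6: at line 1 remove [hoojg,gtw,smyh] add [vuf,qbwwl,xdpck] -> 11 lines: hnnzo eabb vuf qbwwl xdpck sjw eapy wazfi pch yges rfk
Final line count: 11

Answer: 11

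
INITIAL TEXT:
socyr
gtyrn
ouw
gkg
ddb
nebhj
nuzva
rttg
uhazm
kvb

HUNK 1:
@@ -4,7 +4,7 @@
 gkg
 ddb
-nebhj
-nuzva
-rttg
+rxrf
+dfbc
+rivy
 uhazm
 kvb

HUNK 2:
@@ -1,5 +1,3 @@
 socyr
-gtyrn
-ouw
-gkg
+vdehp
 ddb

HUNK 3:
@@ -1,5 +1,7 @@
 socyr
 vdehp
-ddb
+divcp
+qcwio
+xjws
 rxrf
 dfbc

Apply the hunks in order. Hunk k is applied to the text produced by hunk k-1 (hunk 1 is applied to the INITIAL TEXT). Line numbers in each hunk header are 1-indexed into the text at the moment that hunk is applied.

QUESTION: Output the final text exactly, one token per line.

Answer: socyr
vdehp
divcp
qcwio
xjws
rxrf
dfbc
rivy
uhazm
kvb

Derivation:
Hunk 1: at line 4 remove [nebhj,nuzva,rttg] add [rxrf,dfbc,rivy] -> 10 lines: socyr gtyrn ouw gkg ddb rxrf dfbc rivy uhazm kvb
Hunk 2: at line 1 remove [gtyrn,ouw,gkg] add [vdehp] -> 8 lines: socyr vdehp ddb rxrf dfbc rivy uhazm kvb
Hunk 3: at line 1 remove [ddb] add [divcp,qcwio,xjws] -> 10 lines: socyr vdehp divcp qcwio xjws rxrf dfbc rivy uhazm kvb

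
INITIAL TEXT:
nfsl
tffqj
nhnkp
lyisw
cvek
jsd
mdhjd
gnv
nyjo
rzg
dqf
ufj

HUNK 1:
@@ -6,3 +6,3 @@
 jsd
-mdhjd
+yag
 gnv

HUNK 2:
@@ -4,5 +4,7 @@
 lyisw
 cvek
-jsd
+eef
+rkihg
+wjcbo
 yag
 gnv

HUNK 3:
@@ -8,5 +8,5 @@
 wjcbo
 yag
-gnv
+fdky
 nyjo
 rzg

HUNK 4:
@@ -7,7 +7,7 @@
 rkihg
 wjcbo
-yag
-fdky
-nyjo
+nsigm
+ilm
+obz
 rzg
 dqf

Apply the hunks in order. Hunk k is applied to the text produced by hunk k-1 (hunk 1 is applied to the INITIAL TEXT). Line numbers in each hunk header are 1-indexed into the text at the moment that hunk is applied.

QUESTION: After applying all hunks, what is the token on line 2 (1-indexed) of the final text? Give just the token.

Answer: tffqj

Derivation:
Hunk 1: at line 6 remove [mdhjd] add [yag] -> 12 lines: nfsl tffqj nhnkp lyisw cvek jsd yag gnv nyjo rzg dqf ufj
Hunk 2: at line 4 remove [jsd] add [eef,rkihg,wjcbo] -> 14 lines: nfsl tffqj nhnkp lyisw cvek eef rkihg wjcbo yag gnv nyjo rzg dqf ufj
Hunk 3: at line 8 remove [gnv] add [fdky] -> 14 lines: nfsl tffqj nhnkp lyisw cvek eef rkihg wjcbo yag fdky nyjo rzg dqf ufj
Hunk 4: at line 7 remove [yag,fdky,nyjo] add [nsigm,ilm,obz] -> 14 lines: nfsl tffqj nhnkp lyisw cvek eef rkihg wjcbo nsigm ilm obz rzg dqf ufj
Final line 2: tffqj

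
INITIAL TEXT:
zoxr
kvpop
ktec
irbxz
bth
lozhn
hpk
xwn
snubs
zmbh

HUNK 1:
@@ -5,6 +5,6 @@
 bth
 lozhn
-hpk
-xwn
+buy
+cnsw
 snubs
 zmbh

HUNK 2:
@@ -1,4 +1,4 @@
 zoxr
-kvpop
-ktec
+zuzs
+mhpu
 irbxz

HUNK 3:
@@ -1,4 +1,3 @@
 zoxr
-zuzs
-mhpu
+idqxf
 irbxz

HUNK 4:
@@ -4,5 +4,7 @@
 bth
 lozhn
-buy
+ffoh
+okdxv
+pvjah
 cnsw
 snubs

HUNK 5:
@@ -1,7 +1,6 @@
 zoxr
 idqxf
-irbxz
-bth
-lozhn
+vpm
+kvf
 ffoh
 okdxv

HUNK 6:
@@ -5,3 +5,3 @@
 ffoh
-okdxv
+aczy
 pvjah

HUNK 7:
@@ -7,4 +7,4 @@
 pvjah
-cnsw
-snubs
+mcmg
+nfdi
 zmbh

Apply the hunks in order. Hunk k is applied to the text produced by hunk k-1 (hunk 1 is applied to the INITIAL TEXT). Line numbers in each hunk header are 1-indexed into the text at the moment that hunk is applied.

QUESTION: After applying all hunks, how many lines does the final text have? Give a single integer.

Hunk 1: at line 5 remove [hpk,xwn] add [buy,cnsw] -> 10 lines: zoxr kvpop ktec irbxz bth lozhn buy cnsw snubs zmbh
Hunk 2: at line 1 remove [kvpop,ktec] add [zuzs,mhpu] -> 10 lines: zoxr zuzs mhpu irbxz bth lozhn buy cnsw snubs zmbh
Hunk 3: at line 1 remove [zuzs,mhpu] add [idqxf] -> 9 lines: zoxr idqxf irbxz bth lozhn buy cnsw snubs zmbh
Hunk 4: at line 4 remove [buy] add [ffoh,okdxv,pvjah] -> 11 lines: zoxr idqxf irbxz bth lozhn ffoh okdxv pvjah cnsw snubs zmbh
Hunk 5: at line 1 remove [irbxz,bth,lozhn] add [vpm,kvf] -> 10 lines: zoxr idqxf vpm kvf ffoh okdxv pvjah cnsw snubs zmbh
Hunk 6: at line 5 remove [okdxv] add [aczy] -> 10 lines: zoxr idqxf vpm kvf ffoh aczy pvjah cnsw snubs zmbh
Hunk 7: at line 7 remove [cnsw,snubs] add [mcmg,nfdi] -> 10 lines: zoxr idqxf vpm kvf ffoh aczy pvjah mcmg nfdi zmbh
Final line count: 10

Answer: 10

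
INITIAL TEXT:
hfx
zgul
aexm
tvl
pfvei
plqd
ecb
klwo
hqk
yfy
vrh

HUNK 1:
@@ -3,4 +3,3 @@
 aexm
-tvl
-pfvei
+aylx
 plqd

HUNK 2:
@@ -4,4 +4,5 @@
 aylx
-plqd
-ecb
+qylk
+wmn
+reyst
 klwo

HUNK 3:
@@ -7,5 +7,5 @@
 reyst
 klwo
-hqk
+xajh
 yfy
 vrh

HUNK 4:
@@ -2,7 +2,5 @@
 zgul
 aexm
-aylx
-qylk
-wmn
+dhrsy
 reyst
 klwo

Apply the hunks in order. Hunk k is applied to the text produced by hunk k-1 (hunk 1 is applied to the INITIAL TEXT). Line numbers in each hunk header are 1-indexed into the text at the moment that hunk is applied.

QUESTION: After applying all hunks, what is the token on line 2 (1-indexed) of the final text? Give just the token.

Answer: zgul

Derivation:
Hunk 1: at line 3 remove [tvl,pfvei] add [aylx] -> 10 lines: hfx zgul aexm aylx plqd ecb klwo hqk yfy vrh
Hunk 2: at line 4 remove [plqd,ecb] add [qylk,wmn,reyst] -> 11 lines: hfx zgul aexm aylx qylk wmn reyst klwo hqk yfy vrh
Hunk 3: at line 7 remove [hqk] add [xajh] -> 11 lines: hfx zgul aexm aylx qylk wmn reyst klwo xajh yfy vrh
Hunk 4: at line 2 remove [aylx,qylk,wmn] add [dhrsy] -> 9 lines: hfx zgul aexm dhrsy reyst klwo xajh yfy vrh
Final line 2: zgul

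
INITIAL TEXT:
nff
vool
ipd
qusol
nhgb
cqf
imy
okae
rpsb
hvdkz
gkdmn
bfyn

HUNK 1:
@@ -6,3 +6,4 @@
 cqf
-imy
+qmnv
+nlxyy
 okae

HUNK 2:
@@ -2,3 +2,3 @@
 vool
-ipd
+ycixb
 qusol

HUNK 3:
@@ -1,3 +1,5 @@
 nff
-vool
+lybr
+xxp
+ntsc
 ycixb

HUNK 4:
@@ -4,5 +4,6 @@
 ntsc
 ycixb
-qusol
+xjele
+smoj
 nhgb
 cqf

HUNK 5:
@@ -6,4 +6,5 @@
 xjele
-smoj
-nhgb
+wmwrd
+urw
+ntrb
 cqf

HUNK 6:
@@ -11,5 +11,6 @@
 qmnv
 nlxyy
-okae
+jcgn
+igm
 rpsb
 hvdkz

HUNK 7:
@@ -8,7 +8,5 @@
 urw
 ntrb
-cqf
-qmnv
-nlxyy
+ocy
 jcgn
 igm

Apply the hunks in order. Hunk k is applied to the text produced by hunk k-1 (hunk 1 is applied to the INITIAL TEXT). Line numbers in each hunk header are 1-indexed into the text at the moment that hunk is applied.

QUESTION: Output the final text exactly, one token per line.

Hunk 1: at line 6 remove [imy] add [qmnv,nlxyy] -> 13 lines: nff vool ipd qusol nhgb cqf qmnv nlxyy okae rpsb hvdkz gkdmn bfyn
Hunk 2: at line 2 remove [ipd] add [ycixb] -> 13 lines: nff vool ycixb qusol nhgb cqf qmnv nlxyy okae rpsb hvdkz gkdmn bfyn
Hunk 3: at line 1 remove [vool] add [lybr,xxp,ntsc] -> 15 lines: nff lybr xxp ntsc ycixb qusol nhgb cqf qmnv nlxyy okae rpsb hvdkz gkdmn bfyn
Hunk 4: at line 4 remove [qusol] add [xjele,smoj] -> 16 lines: nff lybr xxp ntsc ycixb xjele smoj nhgb cqf qmnv nlxyy okae rpsb hvdkz gkdmn bfyn
Hunk 5: at line 6 remove [smoj,nhgb] add [wmwrd,urw,ntrb] -> 17 lines: nff lybr xxp ntsc ycixb xjele wmwrd urw ntrb cqf qmnv nlxyy okae rpsb hvdkz gkdmn bfyn
Hunk 6: at line 11 remove [okae] add [jcgn,igm] -> 18 lines: nff lybr xxp ntsc ycixb xjele wmwrd urw ntrb cqf qmnv nlxyy jcgn igm rpsb hvdkz gkdmn bfyn
Hunk 7: at line 8 remove [cqf,qmnv,nlxyy] add [ocy] -> 16 lines: nff lybr xxp ntsc ycixb xjele wmwrd urw ntrb ocy jcgn igm rpsb hvdkz gkdmn bfyn

Answer: nff
lybr
xxp
ntsc
ycixb
xjele
wmwrd
urw
ntrb
ocy
jcgn
igm
rpsb
hvdkz
gkdmn
bfyn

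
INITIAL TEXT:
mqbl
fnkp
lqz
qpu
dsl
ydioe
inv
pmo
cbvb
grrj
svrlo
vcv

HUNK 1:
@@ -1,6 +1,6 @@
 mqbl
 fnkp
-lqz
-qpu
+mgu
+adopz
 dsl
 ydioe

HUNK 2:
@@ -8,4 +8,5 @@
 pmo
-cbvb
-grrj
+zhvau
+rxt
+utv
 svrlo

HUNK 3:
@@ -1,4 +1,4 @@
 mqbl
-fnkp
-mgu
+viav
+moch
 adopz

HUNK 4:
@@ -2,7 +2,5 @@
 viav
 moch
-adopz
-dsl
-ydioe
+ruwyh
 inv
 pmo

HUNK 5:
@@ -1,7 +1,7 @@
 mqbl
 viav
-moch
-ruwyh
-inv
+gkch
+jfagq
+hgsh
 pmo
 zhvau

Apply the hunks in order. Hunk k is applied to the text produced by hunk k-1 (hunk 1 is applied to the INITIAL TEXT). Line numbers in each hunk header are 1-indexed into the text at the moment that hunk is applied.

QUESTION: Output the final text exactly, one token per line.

Answer: mqbl
viav
gkch
jfagq
hgsh
pmo
zhvau
rxt
utv
svrlo
vcv

Derivation:
Hunk 1: at line 1 remove [lqz,qpu] add [mgu,adopz] -> 12 lines: mqbl fnkp mgu adopz dsl ydioe inv pmo cbvb grrj svrlo vcv
Hunk 2: at line 8 remove [cbvb,grrj] add [zhvau,rxt,utv] -> 13 lines: mqbl fnkp mgu adopz dsl ydioe inv pmo zhvau rxt utv svrlo vcv
Hunk 3: at line 1 remove [fnkp,mgu] add [viav,moch] -> 13 lines: mqbl viav moch adopz dsl ydioe inv pmo zhvau rxt utv svrlo vcv
Hunk 4: at line 2 remove [adopz,dsl,ydioe] add [ruwyh] -> 11 lines: mqbl viav moch ruwyh inv pmo zhvau rxt utv svrlo vcv
Hunk 5: at line 1 remove [moch,ruwyh,inv] add [gkch,jfagq,hgsh] -> 11 lines: mqbl viav gkch jfagq hgsh pmo zhvau rxt utv svrlo vcv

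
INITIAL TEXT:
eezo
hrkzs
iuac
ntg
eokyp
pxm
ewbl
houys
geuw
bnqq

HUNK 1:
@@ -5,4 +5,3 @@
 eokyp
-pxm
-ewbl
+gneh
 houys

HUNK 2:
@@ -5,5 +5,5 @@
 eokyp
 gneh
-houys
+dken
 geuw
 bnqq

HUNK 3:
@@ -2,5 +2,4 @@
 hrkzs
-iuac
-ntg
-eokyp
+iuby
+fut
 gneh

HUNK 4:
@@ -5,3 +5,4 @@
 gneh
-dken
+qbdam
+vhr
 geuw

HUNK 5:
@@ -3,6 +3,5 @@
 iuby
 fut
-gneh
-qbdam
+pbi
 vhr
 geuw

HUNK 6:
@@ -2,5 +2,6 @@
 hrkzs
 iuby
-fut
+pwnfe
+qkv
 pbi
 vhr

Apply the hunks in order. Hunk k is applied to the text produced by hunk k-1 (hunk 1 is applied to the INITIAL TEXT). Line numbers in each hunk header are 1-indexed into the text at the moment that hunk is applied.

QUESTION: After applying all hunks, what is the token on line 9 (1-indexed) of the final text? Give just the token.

Hunk 1: at line 5 remove [pxm,ewbl] add [gneh] -> 9 lines: eezo hrkzs iuac ntg eokyp gneh houys geuw bnqq
Hunk 2: at line 5 remove [houys] add [dken] -> 9 lines: eezo hrkzs iuac ntg eokyp gneh dken geuw bnqq
Hunk 3: at line 2 remove [iuac,ntg,eokyp] add [iuby,fut] -> 8 lines: eezo hrkzs iuby fut gneh dken geuw bnqq
Hunk 4: at line 5 remove [dken] add [qbdam,vhr] -> 9 lines: eezo hrkzs iuby fut gneh qbdam vhr geuw bnqq
Hunk 5: at line 3 remove [gneh,qbdam] add [pbi] -> 8 lines: eezo hrkzs iuby fut pbi vhr geuw bnqq
Hunk 6: at line 2 remove [fut] add [pwnfe,qkv] -> 9 lines: eezo hrkzs iuby pwnfe qkv pbi vhr geuw bnqq
Final line 9: bnqq

Answer: bnqq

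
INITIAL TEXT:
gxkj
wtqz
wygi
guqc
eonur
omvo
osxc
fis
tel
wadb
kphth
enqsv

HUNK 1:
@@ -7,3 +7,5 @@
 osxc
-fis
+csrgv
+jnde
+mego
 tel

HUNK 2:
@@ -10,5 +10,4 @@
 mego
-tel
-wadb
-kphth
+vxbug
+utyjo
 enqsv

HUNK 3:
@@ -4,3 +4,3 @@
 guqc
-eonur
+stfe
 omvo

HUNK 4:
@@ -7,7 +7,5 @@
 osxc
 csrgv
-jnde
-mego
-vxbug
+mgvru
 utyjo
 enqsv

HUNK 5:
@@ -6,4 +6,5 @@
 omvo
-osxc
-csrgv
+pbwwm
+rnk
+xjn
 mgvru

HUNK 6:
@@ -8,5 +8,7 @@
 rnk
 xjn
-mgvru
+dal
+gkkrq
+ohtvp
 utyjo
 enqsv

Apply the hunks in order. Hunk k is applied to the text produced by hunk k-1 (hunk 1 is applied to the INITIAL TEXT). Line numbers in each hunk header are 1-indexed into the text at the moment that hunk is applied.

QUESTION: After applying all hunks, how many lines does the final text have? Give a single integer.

Answer: 14

Derivation:
Hunk 1: at line 7 remove [fis] add [csrgv,jnde,mego] -> 14 lines: gxkj wtqz wygi guqc eonur omvo osxc csrgv jnde mego tel wadb kphth enqsv
Hunk 2: at line 10 remove [tel,wadb,kphth] add [vxbug,utyjo] -> 13 lines: gxkj wtqz wygi guqc eonur omvo osxc csrgv jnde mego vxbug utyjo enqsv
Hunk 3: at line 4 remove [eonur] add [stfe] -> 13 lines: gxkj wtqz wygi guqc stfe omvo osxc csrgv jnde mego vxbug utyjo enqsv
Hunk 4: at line 7 remove [jnde,mego,vxbug] add [mgvru] -> 11 lines: gxkj wtqz wygi guqc stfe omvo osxc csrgv mgvru utyjo enqsv
Hunk 5: at line 6 remove [osxc,csrgv] add [pbwwm,rnk,xjn] -> 12 lines: gxkj wtqz wygi guqc stfe omvo pbwwm rnk xjn mgvru utyjo enqsv
Hunk 6: at line 8 remove [mgvru] add [dal,gkkrq,ohtvp] -> 14 lines: gxkj wtqz wygi guqc stfe omvo pbwwm rnk xjn dal gkkrq ohtvp utyjo enqsv
Final line count: 14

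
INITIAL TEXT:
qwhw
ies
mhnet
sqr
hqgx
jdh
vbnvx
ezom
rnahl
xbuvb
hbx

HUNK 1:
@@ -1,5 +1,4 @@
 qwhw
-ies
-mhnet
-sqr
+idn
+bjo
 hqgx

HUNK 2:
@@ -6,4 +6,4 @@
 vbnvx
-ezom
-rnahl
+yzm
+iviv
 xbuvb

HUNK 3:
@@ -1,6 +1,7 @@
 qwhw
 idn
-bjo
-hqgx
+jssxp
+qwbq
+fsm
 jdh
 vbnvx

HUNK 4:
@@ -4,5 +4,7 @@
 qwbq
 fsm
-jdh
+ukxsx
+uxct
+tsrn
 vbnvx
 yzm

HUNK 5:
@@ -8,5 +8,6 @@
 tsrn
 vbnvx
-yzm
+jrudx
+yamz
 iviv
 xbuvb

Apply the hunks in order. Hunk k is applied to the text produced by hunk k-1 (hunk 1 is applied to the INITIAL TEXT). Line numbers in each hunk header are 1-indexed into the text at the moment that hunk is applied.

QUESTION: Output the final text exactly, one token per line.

Answer: qwhw
idn
jssxp
qwbq
fsm
ukxsx
uxct
tsrn
vbnvx
jrudx
yamz
iviv
xbuvb
hbx

Derivation:
Hunk 1: at line 1 remove [ies,mhnet,sqr] add [idn,bjo] -> 10 lines: qwhw idn bjo hqgx jdh vbnvx ezom rnahl xbuvb hbx
Hunk 2: at line 6 remove [ezom,rnahl] add [yzm,iviv] -> 10 lines: qwhw idn bjo hqgx jdh vbnvx yzm iviv xbuvb hbx
Hunk 3: at line 1 remove [bjo,hqgx] add [jssxp,qwbq,fsm] -> 11 lines: qwhw idn jssxp qwbq fsm jdh vbnvx yzm iviv xbuvb hbx
Hunk 4: at line 4 remove [jdh] add [ukxsx,uxct,tsrn] -> 13 lines: qwhw idn jssxp qwbq fsm ukxsx uxct tsrn vbnvx yzm iviv xbuvb hbx
Hunk 5: at line 8 remove [yzm] add [jrudx,yamz] -> 14 lines: qwhw idn jssxp qwbq fsm ukxsx uxct tsrn vbnvx jrudx yamz iviv xbuvb hbx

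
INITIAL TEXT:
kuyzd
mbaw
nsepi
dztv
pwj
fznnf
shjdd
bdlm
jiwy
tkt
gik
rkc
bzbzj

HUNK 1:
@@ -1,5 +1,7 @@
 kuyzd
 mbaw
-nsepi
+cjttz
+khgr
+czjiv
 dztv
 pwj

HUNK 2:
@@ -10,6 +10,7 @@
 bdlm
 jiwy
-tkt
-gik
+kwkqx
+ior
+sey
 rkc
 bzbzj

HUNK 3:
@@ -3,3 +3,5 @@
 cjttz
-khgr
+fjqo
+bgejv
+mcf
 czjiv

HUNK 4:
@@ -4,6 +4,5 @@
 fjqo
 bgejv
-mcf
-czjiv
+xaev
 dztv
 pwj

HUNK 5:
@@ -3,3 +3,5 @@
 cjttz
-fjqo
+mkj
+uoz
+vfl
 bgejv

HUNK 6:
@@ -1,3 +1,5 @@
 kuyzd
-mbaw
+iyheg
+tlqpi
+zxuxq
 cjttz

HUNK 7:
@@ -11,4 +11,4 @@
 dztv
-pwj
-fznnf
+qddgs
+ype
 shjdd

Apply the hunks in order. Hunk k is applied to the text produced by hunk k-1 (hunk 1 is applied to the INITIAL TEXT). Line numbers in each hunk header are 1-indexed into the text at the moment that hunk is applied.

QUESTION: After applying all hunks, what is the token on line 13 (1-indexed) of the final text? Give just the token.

Hunk 1: at line 1 remove [nsepi] add [cjttz,khgr,czjiv] -> 15 lines: kuyzd mbaw cjttz khgr czjiv dztv pwj fznnf shjdd bdlm jiwy tkt gik rkc bzbzj
Hunk 2: at line 10 remove [tkt,gik] add [kwkqx,ior,sey] -> 16 lines: kuyzd mbaw cjttz khgr czjiv dztv pwj fznnf shjdd bdlm jiwy kwkqx ior sey rkc bzbzj
Hunk 3: at line 3 remove [khgr] add [fjqo,bgejv,mcf] -> 18 lines: kuyzd mbaw cjttz fjqo bgejv mcf czjiv dztv pwj fznnf shjdd bdlm jiwy kwkqx ior sey rkc bzbzj
Hunk 4: at line 4 remove [mcf,czjiv] add [xaev] -> 17 lines: kuyzd mbaw cjttz fjqo bgejv xaev dztv pwj fznnf shjdd bdlm jiwy kwkqx ior sey rkc bzbzj
Hunk 5: at line 3 remove [fjqo] add [mkj,uoz,vfl] -> 19 lines: kuyzd mbaw cjttz mkj uoz vfl bgejv xaev dztv pwj fznnf shjdd bdlm jiwy kwkqx ior sey rkc bzbzj
Hunk 6: at line 1 remove [mbaw] add [iyheg,tlqpi,zxuxq] -> 21 lines: kuyzd iyheg tlqpi zxuxq cjttz mkj uoz vfl bgejv xaev dztv pwj fznnf shjdd bdlm jiwy kwkqx ior sey rkc bzbzj
Hunk 7: at line 11 remove [pwj,fznnf] add [qddgs,ype] -> 21 lines: kuyzd iyheg tlqpi zxuxq cjttz mkj uoz vfl bgejv xaev dztv qddgs ype shjdd bdlm jiwy kwkqx ior sey rkc bzbzj
Final line 13: ype

Answer: ype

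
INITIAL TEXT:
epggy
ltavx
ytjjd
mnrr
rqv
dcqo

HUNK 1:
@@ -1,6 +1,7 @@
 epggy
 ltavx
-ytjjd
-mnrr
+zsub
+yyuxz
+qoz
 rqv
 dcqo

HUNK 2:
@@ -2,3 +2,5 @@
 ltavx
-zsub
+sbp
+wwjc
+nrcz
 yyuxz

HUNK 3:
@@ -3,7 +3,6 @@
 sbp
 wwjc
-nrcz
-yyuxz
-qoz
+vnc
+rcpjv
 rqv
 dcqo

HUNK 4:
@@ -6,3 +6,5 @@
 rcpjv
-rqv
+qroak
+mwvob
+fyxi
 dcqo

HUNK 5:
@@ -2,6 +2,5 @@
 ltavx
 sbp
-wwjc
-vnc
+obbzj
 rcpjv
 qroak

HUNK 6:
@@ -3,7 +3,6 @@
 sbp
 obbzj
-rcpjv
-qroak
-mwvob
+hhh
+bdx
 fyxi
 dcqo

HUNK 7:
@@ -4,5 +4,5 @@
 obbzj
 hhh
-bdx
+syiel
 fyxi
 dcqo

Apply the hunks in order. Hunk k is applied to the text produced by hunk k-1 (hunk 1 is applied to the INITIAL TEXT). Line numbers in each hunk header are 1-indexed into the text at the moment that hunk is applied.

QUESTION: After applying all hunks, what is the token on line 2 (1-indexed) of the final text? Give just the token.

Hunk 1: at line 1 remove [ytjjd,mnrr] add [zsub,yyuxz,qoz] -> 7 lines: epggy ltavx zsub yyuxz qoz rqv dcqo
Hunk 2: at line 2 remove [zsub] add [sbp,wwjc,nrcz] -> 9 lines: epggy ltavx sbp wwjc nrcz yyuxz qoz rqv dcqo
Hunk 3: at line 3 remove [nrcz,yyuxz,qoz] add [vnc,rcpjv] -> 8 lines: epggy ltavx sbp wwjc vnc rcpjv rqv dcqo
Hunk 4: at line 6 remove [rqv] add [qroak,mwvob,fyxi] -> 10 lines: epggy ltavx sbp wwjc vnc rcpjv qroak mwvob fyxi dcqo
Hunk 5: at line 2 remove [wwjc,vnc] add [obbzj] -> 9 lines: epggy ltavx sbp obbzj rcpjv qroak mwvob fyxi dcqo
Hunk 6: at line 3 remove [rcpjv,qroak,mwvob] add [hhh,bdx] -> 8 lines: epggy ltavx sbp obbzj hhh bdx fyxi dcqo
Hunk 7: at line 4 remove [bdx] add [syiel] -> 8 lines: epggy ltavx sbp obbzj hhh syiel fyxi dcqo
Final line 2: ltavx

Answer: ltavx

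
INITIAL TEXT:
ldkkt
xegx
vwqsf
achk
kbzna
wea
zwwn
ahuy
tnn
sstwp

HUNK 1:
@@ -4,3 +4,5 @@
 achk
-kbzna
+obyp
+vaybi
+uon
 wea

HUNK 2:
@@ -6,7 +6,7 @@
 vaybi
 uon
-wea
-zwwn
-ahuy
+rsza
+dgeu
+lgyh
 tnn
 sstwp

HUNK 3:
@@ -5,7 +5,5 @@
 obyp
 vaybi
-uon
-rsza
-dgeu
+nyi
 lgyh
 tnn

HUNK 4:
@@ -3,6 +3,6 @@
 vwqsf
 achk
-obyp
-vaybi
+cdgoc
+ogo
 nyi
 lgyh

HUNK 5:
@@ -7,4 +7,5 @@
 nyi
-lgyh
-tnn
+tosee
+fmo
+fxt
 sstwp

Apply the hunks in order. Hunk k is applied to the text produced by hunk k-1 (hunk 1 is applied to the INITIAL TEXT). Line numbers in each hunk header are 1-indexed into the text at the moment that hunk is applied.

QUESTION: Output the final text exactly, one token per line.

Hunk 1: at line 4 remove [kbzna] add [obyp,vaybi,uon] -> 12 lines: ldkkt xegx vwqsf achk obyp vaybi uon wea zwwn ahuy tnn sstwp
Hunk 2: at line 6 remove [wea,zwwn,ahuy] add [rsza,dgeu,lgyh] -> 12 lines: ldkkt xegx vwqsf achk obyp vaybi uon rsza dgeu lgyh tnn sstwp
Hunk 3: at line 5 remove [uon,rsza,dgeu] add [nyi] -> 10 lines: ldkkt xegx vwqsf achk obyp vaybi nyi lgyh tnn sstwp
Hunk 4: at line 3 remove [obyp,vaybi] add [cdgoc,ogo] -> 10 lines: ldkkt xegx vwqsf achk cdgoc ogo nyi lgyh tnn sstwp
Hunk 5: at line 7 remove [lgyh,tnn] add [tosee,fmo,fxt] -> 11 lines: ldkkt xegx vwqsf achk cdgoc ogo nyi tosee fmo fxt sstwp

Answer: ldkkt
xegx
vwqsf
achk
cdgoc
ogo
nyi
tosee
fmo
fxt
sstwp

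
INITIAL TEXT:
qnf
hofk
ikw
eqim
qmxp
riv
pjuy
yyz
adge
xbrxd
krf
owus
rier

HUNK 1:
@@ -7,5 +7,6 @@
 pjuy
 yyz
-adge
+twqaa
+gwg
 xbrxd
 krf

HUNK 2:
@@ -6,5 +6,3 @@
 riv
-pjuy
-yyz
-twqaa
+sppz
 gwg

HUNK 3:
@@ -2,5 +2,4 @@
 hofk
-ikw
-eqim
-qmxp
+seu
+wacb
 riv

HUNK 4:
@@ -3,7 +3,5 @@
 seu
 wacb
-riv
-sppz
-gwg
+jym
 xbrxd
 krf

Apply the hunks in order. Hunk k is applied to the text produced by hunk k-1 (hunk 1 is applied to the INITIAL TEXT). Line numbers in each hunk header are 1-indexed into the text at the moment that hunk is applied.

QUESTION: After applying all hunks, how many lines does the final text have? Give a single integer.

Hunk 1: at line 7 remove [adge] add [twqaa,gwg] -> 14 lines: qnf hofk ikw eqim qmxp riv pjuy yyz twqaa gwg xbrxd krf owus rier
Hunk 2: at line 6 remove [pjuy,yyz,twqaa] add [sppz] -> 12 lines: qnf hofk ikw eqim qmxp riv sppz gwg xbrxd krf owus rier
Hunk 3: at line 2 remove [ikw,eqim,qmxp] add [seu,wacb] -> 11 lines: qnf hofk seu wacb riv sppz gwg xbrxd krf owus rier
Hunk 4: at line 3 remove [riv,sppz,gwg] add [jym] -> 9 lines: qnf hofk seu wacb jym xbrxd krf owus rier
Final line count: 9

Answer: 9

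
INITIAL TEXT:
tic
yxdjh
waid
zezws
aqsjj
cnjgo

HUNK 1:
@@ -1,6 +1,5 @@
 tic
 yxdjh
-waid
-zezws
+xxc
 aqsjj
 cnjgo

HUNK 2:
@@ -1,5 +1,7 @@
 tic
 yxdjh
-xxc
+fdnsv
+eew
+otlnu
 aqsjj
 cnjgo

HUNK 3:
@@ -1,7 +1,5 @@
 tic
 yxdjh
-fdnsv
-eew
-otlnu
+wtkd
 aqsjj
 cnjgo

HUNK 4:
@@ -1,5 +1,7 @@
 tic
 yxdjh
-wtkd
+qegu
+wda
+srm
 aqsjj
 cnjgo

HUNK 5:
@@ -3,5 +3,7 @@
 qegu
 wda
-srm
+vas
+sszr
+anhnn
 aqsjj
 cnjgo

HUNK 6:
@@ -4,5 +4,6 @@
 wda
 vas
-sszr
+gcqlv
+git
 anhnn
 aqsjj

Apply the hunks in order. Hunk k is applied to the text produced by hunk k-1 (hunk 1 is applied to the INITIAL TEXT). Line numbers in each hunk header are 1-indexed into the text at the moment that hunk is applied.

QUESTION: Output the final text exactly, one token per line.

Hunk 1: at line 1 remove [waid,zezws] add [xxc] -> 5 lines: tic yxdjh xxc aqsjj cnjgo
Hunk 2: at line 1 remove [xxc] add [fdnsv,eew,otlnu] -> 7 lines: tic yxdjh fdnsv eew otlnu aqsjj cnjgo
Hunk 3: at line 1 remove [fdnsv,eew,otlnu] add [wtkd] -> 5 lines: tic yxdjh wtkd aqsjj cnjgo
Hunk 4: at line 1 remove [wtkd] add [qegu,wda,srm] -> 7 lines: tic yxdjh qegu wda srm aqsjj cnjgo
Hunk 5: at line 3 remove [srm] add [vas,sszr,anhnn] -> 9 lines: tic yxdjh qegu wda vas sszr anhnn aqsjj cnjgo
Hunk 6: at line 4 remove [sszr] add [gcqlv,git] -> 10 lines: tic yxdjh qegu wda vas gcqlv git anhnn aqsjj cnjgo

Answer: tic
yxdjh
qegu
wda
vas
gcqlv
git
anhnn
aqsjj
cnjgo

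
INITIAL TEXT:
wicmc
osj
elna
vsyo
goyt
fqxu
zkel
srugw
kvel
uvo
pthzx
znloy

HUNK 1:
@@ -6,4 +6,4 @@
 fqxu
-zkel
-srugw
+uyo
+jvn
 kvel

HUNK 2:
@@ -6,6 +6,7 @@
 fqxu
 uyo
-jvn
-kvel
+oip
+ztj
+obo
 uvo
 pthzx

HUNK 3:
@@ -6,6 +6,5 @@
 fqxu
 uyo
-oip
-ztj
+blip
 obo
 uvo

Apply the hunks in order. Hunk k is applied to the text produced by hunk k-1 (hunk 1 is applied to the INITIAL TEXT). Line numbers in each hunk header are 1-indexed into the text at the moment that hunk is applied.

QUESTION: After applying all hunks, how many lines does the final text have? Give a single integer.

Answer: 12

Derivation:
Hunk 1: at line 6 remove [zkel,srugw] add [uyo,jvn] -> 12 lines: wicmc osj elna vsyo goyt fqxu uyo jvn kvel uvo pthzx znloy
Hunk 2: at line 6 remove [jvn,kvel] add [oip,ztj,obo] -> 13 lines: wicmc osj elna vsyo goyt fqxu uyo oip ztj obo uvo pthzx znloy
Hunk 3: at line 6 remove [oip,ztj] add [blip] -> 12 lines: wicmc osj elna vsyo goyt fqxu uyo blip obo uvo pthzx znloy
Final line count: 12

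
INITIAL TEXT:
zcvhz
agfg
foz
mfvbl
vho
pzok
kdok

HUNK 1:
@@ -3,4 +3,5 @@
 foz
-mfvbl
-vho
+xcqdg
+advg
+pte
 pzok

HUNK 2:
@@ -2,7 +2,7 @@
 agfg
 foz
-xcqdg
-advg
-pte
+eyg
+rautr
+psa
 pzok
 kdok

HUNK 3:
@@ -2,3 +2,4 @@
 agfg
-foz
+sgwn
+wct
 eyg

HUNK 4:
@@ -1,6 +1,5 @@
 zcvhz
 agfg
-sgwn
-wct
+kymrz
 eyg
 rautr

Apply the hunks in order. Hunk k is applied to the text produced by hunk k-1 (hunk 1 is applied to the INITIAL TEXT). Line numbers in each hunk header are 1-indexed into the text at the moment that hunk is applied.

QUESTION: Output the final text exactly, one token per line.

Hunk 1: at line 3 remove [mfvbl,vho] add [xcqdg,advg,pte] -> 8 lines: zcvhz agfg foz xcqdg advg pte pzok kdok
Hunk 2: at line 2 remove [xcqdg,advg,pte] add [eyg,rautr,psa] -> 8 lines: zcvhz agfg foz eyg rautr psa pzok kdok
Hunk 3: at line 2 remove [foz] add [sgwn,wct] -> 9 lines: zcvhz agfg sgwn wct eyg rautr psa pzok kdok
Hunk 4: at line 1 remove [sgwn,wct] add [kymrz] -> 8 lines: zcvhz agfg kymrz eyg rautr psa pzok kdok

Answer: zcvhz
agfg
kymrz
eyg
rautr
psa
pzok
kdok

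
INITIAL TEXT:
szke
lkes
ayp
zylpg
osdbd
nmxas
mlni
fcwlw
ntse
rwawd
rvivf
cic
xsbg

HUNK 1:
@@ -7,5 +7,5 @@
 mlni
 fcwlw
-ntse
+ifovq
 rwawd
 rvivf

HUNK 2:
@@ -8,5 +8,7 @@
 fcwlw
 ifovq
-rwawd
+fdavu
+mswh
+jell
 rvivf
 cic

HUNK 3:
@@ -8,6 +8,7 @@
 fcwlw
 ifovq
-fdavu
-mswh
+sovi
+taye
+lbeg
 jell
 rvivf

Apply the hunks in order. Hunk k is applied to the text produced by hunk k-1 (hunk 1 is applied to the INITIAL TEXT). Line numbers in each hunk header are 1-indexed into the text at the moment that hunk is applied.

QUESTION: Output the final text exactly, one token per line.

Hunk 1: at line 7 remove [ntse] add [ifovq] -> 13 lines: szke lkes ayp zylpg osdbd nmxas mlni fcwlw ifovq rwawd rvivf cic xsbg
Hunk 2: at line 8 remove [rwawd] add [fdavu,mswh,jell] -> 15 lines: szke lkes ayp zylpg osdbd nmxas mlni fcwlw ifovq fdavu mswh jell rvivf cic xsbg
Hunk 3: at line 8 remove [fdavu,mswh] add [sovi,taye,lbeg] -> 16 lines: szke lkes ayp zylpg osdbd nmxas mlni fcwlw ifovq sovi taye lbeg jell rvivf cic xsbg

Answer: szke
lkes
ayp
zylpg
osdbd
nmxas
mlni
fcwlw
ifovq
sovi
taye
lbeg
jell
rvivf
cic
xsbg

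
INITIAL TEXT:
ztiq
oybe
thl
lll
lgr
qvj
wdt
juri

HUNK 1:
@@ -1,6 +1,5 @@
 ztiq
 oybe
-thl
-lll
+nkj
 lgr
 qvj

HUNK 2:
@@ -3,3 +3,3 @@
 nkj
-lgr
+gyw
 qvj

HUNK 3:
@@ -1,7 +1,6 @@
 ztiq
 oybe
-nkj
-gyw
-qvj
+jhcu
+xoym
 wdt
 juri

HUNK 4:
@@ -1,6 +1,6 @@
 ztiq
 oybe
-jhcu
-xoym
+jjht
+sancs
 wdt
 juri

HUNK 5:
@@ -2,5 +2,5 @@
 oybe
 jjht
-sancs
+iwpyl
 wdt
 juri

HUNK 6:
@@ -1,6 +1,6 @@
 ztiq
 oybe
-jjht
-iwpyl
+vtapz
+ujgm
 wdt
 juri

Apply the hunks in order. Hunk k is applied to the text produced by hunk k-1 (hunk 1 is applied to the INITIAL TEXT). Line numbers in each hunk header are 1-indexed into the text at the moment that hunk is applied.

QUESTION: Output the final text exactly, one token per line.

Answer: ztiq
oybe
vtapz
ujgm
wdt
juri

Derivation:
Hunk 1: at line 1 remove [thl,lll] add [nkj] -> 7 lines: ztiq oybe nkj lgr qvj wdt juri
Hunk 2: at line 3 remove [lgr] add [gyw] -> 7 lines: ztiq oybe nkj gyw qvj wdt juri
Hunk 3: at line 1 remove [nkj,gyw,qvj] add [jhcu,xoym] -> 6 lines: ztiq oybe jhcu xoym wdt juri
Hunk 4: at line 1 remove [jhcu,xoym] add [jjht,sancs] -> 6 lines: ztiq oybe jjht sancs wdt juri
Hunk 5: at line 2 remove [sancs] add [iwpyl] -> 6 lines: ztiq oybe jjht iwpyl wdt juri
Hunk 6: at line 1 remove [jjht,iwpyl] add [vtapz,ujgm] -> 6 lines: ztiq oybe vtapz ujgm wdt juri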